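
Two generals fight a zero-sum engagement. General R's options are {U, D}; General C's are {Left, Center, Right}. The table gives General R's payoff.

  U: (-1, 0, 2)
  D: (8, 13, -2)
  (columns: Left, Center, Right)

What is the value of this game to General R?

14/13

Row minima: U → -1, D → -2; maximin = -1.
Column maxima: Left → 8, Center → 13, Right → 2; minimax = 2.
-1 ≠ 2, so there is no saddle point; optimal play is mixed.
Center is strictly dominated by Left (it gives General R strictly more in every row), so General C never plays it.
On the remaining 2×2 (U, D vs Left, Right):
Let General R play U with probability p. Expected payoff against Left: (-1)p + 8(1−p) = −9p + 8; against Right: 2p + (-2)(1−p) = 4p − 2.
Setting these equal: −9p + 8 = 4p − 2 ⇒ −13p = -10 ⇒ p = 10/13, and the value is (-9)·(10/13) + 8 = 14/13.
For General C: with q = P(Left), equating U's and D's payoffs gives −3q + 2 = 10q − 2 ⇒ q = 4/13.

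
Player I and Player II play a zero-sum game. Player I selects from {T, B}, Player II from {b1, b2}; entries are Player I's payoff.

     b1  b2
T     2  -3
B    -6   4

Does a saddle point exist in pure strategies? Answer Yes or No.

No

Row minima: T → -3, B → -6; maximin = -3.
Column maxima: b1 → 2, b2 → 4; minimax = 2.
-3 ≠ 2, so no pure-strategy equilibrium exists.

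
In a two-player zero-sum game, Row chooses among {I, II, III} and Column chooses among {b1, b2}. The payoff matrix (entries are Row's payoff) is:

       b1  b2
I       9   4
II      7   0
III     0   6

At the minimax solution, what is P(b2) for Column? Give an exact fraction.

9/11

Row minima: I → 4, II → 0, III → 0; maximin = 4.
Column maxima: b1 → 9, b2 → 6; minimax = 6.
4 ≠ 6, so there is no saddle point; optimal play is mixed.
II is strictly dominated by I, so Row never plays it.
On the remaining 2×2 (I, III vs b1, b2):
Let Row play I with probability p. Expected payoff against b1: 9p + 0(1−p) = 9p; against b2: 4p + 6(1−p) = −2p + 6.
Setting these equal: 9p = −2p + 6 ⇒ 11p = 6 ⇒ p = 6/11, and the value is (9)·(6/11) = 54/11.
For Column: with q = P(b1), equating I's and III's payoffs gives 5q + 4 = −6q + 6 ⇒ q = 2/11.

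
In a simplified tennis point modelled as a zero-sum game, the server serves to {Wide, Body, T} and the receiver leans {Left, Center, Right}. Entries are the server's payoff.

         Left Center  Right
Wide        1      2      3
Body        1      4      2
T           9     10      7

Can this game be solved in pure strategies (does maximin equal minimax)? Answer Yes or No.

Row minima: Wide → 1, Body → 1, T → 7; maximin = 7.
Column maxima: Left → 9, Center → 10, Right → 7; minimax = 7.
maximin = minimax = 7, so a saddle point exists.

Yes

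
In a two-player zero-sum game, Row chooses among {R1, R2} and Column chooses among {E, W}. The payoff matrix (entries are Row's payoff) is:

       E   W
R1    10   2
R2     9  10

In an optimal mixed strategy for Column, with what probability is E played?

8/9

Row minima: R1 → 2, R2 → 9; maximin = 9.
Column maxima: E → 10, W → 10; minimax = 10.
9 ≠ 10, so there is no saddle point; optimal play is mixed.
Let Row play R1 with probability p. Expected payoff against E: 10p + 9(1−p) = p + 9; against W: 2p + 10(1−p) = −8p + 10.
Setting these equal: p + 9 = −8p + 10 ⇒ 9p = 1 ⇒ p = 1/9, and the value is (1)·(1/9) + 9 = 82/9.
For Column: with q = P(E), equating R1's and R2's payoffs gives 8q + 2 = −q + 10 ⇒ q = 8/9.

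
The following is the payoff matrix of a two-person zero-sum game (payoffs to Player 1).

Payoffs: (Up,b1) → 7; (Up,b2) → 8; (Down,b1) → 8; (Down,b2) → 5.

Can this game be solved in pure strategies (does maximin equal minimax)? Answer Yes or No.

Row minima: Up → 7, Down → 5; maximin = 7.
Column maxima: b1 → 8, b2 → 8; minimax = 8.
7 ≠ 8, so no pure-strategy equilibrium exists.

No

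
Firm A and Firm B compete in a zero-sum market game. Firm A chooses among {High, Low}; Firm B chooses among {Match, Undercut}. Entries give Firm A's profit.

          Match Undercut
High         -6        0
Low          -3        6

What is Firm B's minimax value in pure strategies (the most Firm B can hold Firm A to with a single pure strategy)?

-3

Column maxima: Match → -3, Undercut → 6.
The smallest of these is -3.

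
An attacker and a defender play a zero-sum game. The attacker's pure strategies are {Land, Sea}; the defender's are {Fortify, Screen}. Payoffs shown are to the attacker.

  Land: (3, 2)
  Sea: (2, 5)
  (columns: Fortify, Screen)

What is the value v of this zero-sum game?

Row minima: Land → 2, Sea → 2; maximin = 2.
Column maxima: Fortify → 3, Screen → 5; minimax = 3.
2 ≠ 3, so there is no saddle point; optimal play is mixed.
Let the attacker play Land with probability p. Expected payoff against Fortify: 3p + 2(1−p) = p + 2; against Screen: 2p + 5(1−p) = −3p + 5.
Setting these equal: p + 2 = −3p + 5 ⇒ 4p = 3 ⇒ p = 3/4, and the value is (1)·(3/4) + 2 = 11/4.
For the defender: with q = P(Fortify), equating Land's and Sea's payoffs gives q + 2 = −3q + 5 ⇒ q = 3/4.

11/4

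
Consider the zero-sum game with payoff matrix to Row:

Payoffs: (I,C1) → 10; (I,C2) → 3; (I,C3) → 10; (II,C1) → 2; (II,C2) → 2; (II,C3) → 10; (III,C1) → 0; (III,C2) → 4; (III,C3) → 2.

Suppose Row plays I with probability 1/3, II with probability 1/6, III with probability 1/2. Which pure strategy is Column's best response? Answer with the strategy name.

C2

If Column plays C1, Row's expected payoff is (1/3)·10 + (1/6)·2 + (1/2)·0 = 11/3.
If Column plays C2, Row's expected payoff is (1/3)·3 + (1/6)·2 + (1/2)·4 = 10/3.
If Column plays C3, Row's expected payoff is (1/3)·10 + (1/6)·10 + (1/2)·2 = 6.
Column minimizes Row's payoff; the smallest is 10/3, so the best response is C2.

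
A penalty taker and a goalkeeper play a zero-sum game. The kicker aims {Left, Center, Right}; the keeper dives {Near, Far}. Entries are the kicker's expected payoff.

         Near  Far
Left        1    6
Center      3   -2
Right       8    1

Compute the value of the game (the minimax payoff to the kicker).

Row minima: Left → 1, Center → -2, Right → 1; maximin = 1.
Column maxima: Near → 8, Far → 6; minimax = 6.
1 ≠ 6, so there is no saddle point; optimal play is mixed.
Center is strictly dominated by Right, so the kicker never plays it.
On the remaining 2×2 (Left, Right vs Near, Far):
Let the kicker play Left with probability p. Expected payoff against Near: 1p + 8(1−p) = −7p + 8; against Far: 6p + 1(1−p) = 5p + 1.
Setting these equal: −7p + 8 = 5p + 1 ⇒ −12p = -7 ⇒ p = 7/12, and the value is (-7)·(7/12) + 8 = 47/12.
For the keeper: with q = P(Near), equating Left's and Right's payoffs gives −5q + 6 = 7q + 1 ⇒ q = 5/12.

47/12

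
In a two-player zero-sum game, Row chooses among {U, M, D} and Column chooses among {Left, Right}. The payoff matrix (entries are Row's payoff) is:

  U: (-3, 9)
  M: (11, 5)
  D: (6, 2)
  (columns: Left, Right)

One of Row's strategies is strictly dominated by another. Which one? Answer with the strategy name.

D

M gives a strictly higher payoff than D against every column: 11 > 6, 5 > 2.
So D is strictly dominated and Row never plays it.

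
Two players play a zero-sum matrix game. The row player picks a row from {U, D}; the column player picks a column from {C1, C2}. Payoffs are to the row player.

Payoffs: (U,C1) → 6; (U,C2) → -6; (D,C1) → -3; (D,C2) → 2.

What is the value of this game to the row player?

Row minima: U → -6, D → -3; maximin = -3.
Column maxima: C1 → 6, C2 → 2; minimax = 2.
-3 ≠ 2, so there is no saddle point; optimal play is mixed.
Let the row player play U with probability p. Expected payoff against C1: 6p + (-3)(1−p) = 9p − 3; against C2: (-6)p + 2(1−p) = −8p + 2.
Setting these equal: 9p − 3 = −8p + 2 ⇒ 17p = 5 ⇒ p = 5/17, and the value is (9)·(5/17) − 3 = -6/17.
For the column player: with q = P(C1), equating U's and D's payoffs gives 12q − 6 = −5q + 2 ⇒ q = 8/17.

-6/17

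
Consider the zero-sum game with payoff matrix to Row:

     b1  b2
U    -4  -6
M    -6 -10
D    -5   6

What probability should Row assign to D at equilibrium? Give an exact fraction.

Row minima: U → -6, M → -10, D → -5; maximin = -5.
Column maxima: b1 → -4, b2 → 6; minimax = -4.
-5 ≠ -4, so there is no saddle point; optimal play is mixed.
M is strictly dominated by U, so Row never plays it.
On the remaining 2×2 (U, D vs b1, b2):
Let Row play U with probability p. Expected payoff against b1: (-4)p + (-5)(1−p) = p − 5; against b2: (-6)p + 6(1−p) = −12p + 6.
Setting these equal: p − 5 = −12p + 6 ⇒ 13p = 11 ⇒ p = 11/13, and the value is (1)·(11/13) − 5 = -54/13.
For Column: with q = P(b1), equating U's and D's payoffs gives 2q − 6 = −11q + 6 ⇒ q = 12/13.

2/13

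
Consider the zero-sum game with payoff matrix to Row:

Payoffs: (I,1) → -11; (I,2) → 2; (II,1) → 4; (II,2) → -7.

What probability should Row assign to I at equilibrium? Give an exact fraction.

11/24

Row minima: I → -11, II → -7; maximin = -7.
Column maxima: 1 → 4, 2 → 2; minimax = 2.
-7 ≠ 2, so there is no saddle point; optimal play is mixed.
Let Row play I with probability p. Expected payoff against 1: (-11)p + 4(1−p) = −15p + 4; against 2: 2p + (-7)(1−p) = 9p − 7.
Setting these equal: −15p + 4 = 9p − 7 ⇒ −24p = -11 ⇒ p = 11/24, and the value is (-15)·(11/24) + 4 = -23/8.
For Column: with q = P(1), equating I's and II's payoffs gives −13q + 2 = 11q − 7 ⇒ q = 3/8.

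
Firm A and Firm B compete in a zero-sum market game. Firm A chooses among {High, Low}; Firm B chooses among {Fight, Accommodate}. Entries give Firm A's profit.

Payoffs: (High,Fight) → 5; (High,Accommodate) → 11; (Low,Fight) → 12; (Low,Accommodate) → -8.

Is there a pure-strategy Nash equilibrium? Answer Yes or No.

No

Row minima: High → 5, Low → -8; maximin = 5.
Column maxima: Fight → 12, Accommodate → 11; minimax = 11.
5 ≠ 11, so no pure-strategy equilibrium exists.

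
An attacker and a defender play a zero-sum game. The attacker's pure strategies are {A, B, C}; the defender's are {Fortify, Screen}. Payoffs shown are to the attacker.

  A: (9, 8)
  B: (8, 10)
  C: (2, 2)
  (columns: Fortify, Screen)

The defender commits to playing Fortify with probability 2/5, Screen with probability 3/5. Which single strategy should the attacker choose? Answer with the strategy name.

B

Expected payoff of A: (2/5)·9 + (3/5)·8 = 42/5.
Expected payoff of B: (2/5)·8 + (3/5)·10 = 46/5.
Expected payoff of C: (2/5)·2 + (3/5)·2 = 2.
The largest is 46/5, so the attacker's best response is B.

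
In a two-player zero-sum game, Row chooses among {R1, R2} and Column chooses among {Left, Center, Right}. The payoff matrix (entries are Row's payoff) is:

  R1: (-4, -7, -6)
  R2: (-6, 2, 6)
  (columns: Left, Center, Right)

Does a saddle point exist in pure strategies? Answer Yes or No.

No

Row minima: R1 → -7, R2 → -6; maximin = -6.
Column maxima: Left → -4, Center → 2, Right → 6; minimax = -4.
-6 ≠ -4, so no pure-strategy equilibrium exists.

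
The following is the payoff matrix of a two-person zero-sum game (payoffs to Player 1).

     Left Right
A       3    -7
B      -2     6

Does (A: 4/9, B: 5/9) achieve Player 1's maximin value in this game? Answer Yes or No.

Against Left this mix gives (4/9)·3 + (5/9)·(-2) = 2/9.
Against Right this mix gives (4/9)·(-7) + (5/9)·6 = 2/9.
All of Player 2's active replies (Left, Right) yield 2/9, and no column does worse for Player 1. The mix makes Player 2 indifferent and guarantees 2/9, so it is optimal.

Yes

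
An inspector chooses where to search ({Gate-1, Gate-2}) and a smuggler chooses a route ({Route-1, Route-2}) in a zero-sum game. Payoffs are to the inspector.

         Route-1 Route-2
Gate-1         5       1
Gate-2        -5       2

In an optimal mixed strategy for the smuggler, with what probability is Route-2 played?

Row minima: Gate-1 → 1, Gate-2 → -5; maximin = 1.
Column maxima: Route-1 → 5, Route-2 → 2; minimax = 2.
1 ≠ 2, so there is no saddle point; optimal play is mixed.
Let the inspector play Gate-1 with probability p. Expected payoff against Route-1: 5p + (-5)(1−p) = 10p − 5; against Route-2: 1p + 2(1−p) = −p + 2.
Setting these equal: 10p − 5 = −p + 2 ⇒ 11p = 7 ⇒ p = 7/11, and the value is (10)·(7/11) − 5 = 15/11.
For the smuggler: with q = P(Route-1), equating Gate-1's and Gate-2's payoffs gives 4q + 1 = −7q + 2 ⇒ q = 1/11.

10/11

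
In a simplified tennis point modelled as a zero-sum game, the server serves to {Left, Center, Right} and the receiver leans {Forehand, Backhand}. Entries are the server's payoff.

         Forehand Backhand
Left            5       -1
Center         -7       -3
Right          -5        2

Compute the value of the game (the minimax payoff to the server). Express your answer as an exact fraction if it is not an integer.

5/13

Row minima: Left → -1, Center → -7, Right → -5; maximin = -1.
Column maxima: Forehand → 5, Backhand → 2; minimax = 2.
-1 ≠ 2, so there is no saddle point; optimal play is mixed.
Center is strictly dominated by Left, so the server never plays it.
On the remaining 2×2 (Left, Right vs Forehand, Backhand):
Let the server play Left with probability p. Expected payoff against Forehand: 5p + (-5)(1−p) = 10p − 5; against Backhand: (-1)p + 2(1−p) = −3p + 2.
Setting these equal: 10p − 5 = −3p + 2 ⇒ 13p = 7 ⇒ p = 7/13, and the value is (10)·(7/13) − 5 = 5/13.
For the receiver: with q = P(Forehand), equating Left's and Right's payoffs gives 6q − 1 = −7q + 2 ⇒ q = 3/13.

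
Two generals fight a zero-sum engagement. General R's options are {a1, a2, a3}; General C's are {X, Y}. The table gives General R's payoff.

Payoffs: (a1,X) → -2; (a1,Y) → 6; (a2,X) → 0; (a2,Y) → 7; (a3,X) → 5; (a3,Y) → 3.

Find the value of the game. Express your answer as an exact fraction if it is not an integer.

35/9

Row minima: a1 → -2, a2 → 0, a3 → 3; maximin = 3.
Column maxima: X → 5, Y → 7; minimax = 5.
3 ≠ 5, so there is no saddle point; optimal play is mixed.
a1 is strictly dominated by a2, so General R never plays it.
On the remaining 2×2 (a2, a3 vs X, Y):
Let General R play a2 with probability p. Expected payoff against X: 0p + 5(1−p) = −5p + 5; against Y: 7p + 3(1−p) = 4p + 3.
Setting these equal: −5p + 5 = 4p + 3 ⇒ −9p = -2 ⇒ p = 2/9, and the value is (-5)·(2/9) + 5 = 35/9.
For General C: with q = P(X), equating a2's and a3's payoffs gives −7q + 7 = 2q + 3 ⇒ q = 4/9.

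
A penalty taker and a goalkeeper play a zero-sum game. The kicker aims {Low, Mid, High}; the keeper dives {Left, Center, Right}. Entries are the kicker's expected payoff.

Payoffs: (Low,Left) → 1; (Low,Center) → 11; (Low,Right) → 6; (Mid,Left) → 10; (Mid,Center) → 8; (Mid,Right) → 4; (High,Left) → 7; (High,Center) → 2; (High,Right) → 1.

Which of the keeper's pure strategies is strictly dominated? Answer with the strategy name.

Right holds the kicker's payoff strictly below Center in every row: 6 < 11, 4 < 8, 1 < 2.
So Center is strictly dominated for the keeper.

Center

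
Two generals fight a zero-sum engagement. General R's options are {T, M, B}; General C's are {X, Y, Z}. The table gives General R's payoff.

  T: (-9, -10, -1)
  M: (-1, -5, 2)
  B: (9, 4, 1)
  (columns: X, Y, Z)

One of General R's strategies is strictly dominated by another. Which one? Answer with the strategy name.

T

M gives a strictly higher payoff than T against every column: -1 > -9, -5 > -10, 2 > -1.
So T is strictly dominated and General R never plays it.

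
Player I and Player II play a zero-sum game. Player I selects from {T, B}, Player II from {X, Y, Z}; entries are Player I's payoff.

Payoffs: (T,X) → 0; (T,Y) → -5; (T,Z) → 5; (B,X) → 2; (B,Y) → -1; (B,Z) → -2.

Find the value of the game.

Row minima: T → -5, B → -2; maximin = -2.
Column maxima: X → 2, Y → -1, Z → 5; minimax = -1.
-2 ≠ -1, so there is no saddle point; optimal play is mixed.
X is strictly dominated by Y (it gives Player I strictly more in every row), so Player II never plays it.
On the remaining 2×2 (T, B vs Y, Z):
Let Player I play T with probability p. Expected payoff against Y: (-5)p + (-1)(1−p) = −4p − 1; against Z: 5p + (-2)(1−p) = 7p − 2.
Setting these equal: −4p − 1 = 7p − 2 ⇒ −11p = -1 ⇒ p = 1/11, and the value is (-4)·(1/11) − 1 = -15/11.
For Player II: with q = P(Y), equating T's and B's payoffs gives −10q + 5 = q − 2 ⇒ q = 7/11.

-15/11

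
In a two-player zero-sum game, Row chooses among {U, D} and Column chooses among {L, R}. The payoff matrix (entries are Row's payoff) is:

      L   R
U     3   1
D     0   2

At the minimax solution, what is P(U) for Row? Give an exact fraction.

1/2

Row minima: U → 1, D → 0; maximin = 1.
Column maxima: L → 3, R → 2; minimax = 2.
1 ≠ 2, so there is no saddle point; optimal play is mixed.
Let Row play U with probability p. Expected payoff against L: 3p + 0(1−p) = 3p; against R: 1p + 2(1−p) = −p + 2.
Setting these equal: 3p = −p + 2 ⇒ 4p = 2 ⇒ p = 1/2, and the value is (3)·(1/2) = 3/2.
For Column: with q = P(L), equating U's and D's payoffs gives 2q + 1 = −2q + 2 ⇒ q = 1/4.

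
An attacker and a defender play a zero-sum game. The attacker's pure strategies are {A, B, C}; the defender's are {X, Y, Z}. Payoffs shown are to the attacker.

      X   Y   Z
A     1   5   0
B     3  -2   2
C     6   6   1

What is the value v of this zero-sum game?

Row minima: A → 0, B → -2, C → 1; maximin = 1.
Column maxima: X → 6, Y → 6, Z → 2; minimax = 2.
1 ≠ 2, so there is no saddle point; optimal play is mixed.
A is strictly dominated by C, so the attacker never plays it.
X is strictly dominated by Z (it gives the attacker strictly more in every row), so the defender never plays it.
On the remaining 2×2 (B, C vs Y, Z):
Let the attacker play B with probability p. Expected payoff against Y: (-2)p + 6(1−p) = −8p + 6; against Z: 2p + 1(1−p) = p + 1.
Setting these equal: −8p + 6 = p + 1 ⇒ −9p = -5 ⇒ p = 5/9, and the value is (-8)·(5/9) + 6 = 14/9.
For the defender: with q = P(Y), equating B's and C's payoffs gives −4q + 2 = 5q + 1 ⇒ q = 1/9.

14/9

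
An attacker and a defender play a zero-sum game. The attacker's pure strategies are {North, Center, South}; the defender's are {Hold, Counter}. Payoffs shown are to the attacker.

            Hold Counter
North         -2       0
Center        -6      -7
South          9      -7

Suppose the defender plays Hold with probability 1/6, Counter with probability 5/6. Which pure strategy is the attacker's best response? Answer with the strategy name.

North

Expected payoff of North: (1/6)·(-2) + (5/6)·0 = -1/3.
Expected payoff of Center: (1/6)·(-6) + (5/6)·(-7) = -41/6.
Expected payoff of South: (1/6)·9 + (5/6)·(-7) = -13/3.
The largest is -1/3, so the attacker's best response is North.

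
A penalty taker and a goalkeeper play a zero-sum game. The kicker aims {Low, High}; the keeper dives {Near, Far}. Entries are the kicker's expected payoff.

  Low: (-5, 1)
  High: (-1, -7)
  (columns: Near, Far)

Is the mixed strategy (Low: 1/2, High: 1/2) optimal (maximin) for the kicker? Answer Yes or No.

Against Near this mix gives (1/2)·(-5) + (1/2)·(-1) = -3.
Against Far this mix gives (1/2)·1 + (1/2)·(-7) = -3.
All of the keeper's active replies (Near, Far) yield -3, and no column does worse for the kicker. The mix makes the keeper indifferent and guarantees -3, so it is optimal.

Yes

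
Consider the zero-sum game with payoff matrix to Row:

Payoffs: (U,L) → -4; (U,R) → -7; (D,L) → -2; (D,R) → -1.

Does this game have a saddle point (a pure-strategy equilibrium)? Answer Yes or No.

Yes

Row minima: U → -7, D → -2; maximin = -2.
Column maxima: L → -2, R → -1; minimax = -2.
maximin = minimax = -2, so a saddle point exists.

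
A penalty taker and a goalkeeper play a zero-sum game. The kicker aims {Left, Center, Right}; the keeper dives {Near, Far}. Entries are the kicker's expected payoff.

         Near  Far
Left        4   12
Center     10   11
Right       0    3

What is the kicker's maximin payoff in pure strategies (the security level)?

10

Row minima: Left → 4, Center → 10, Right → 0.
The best of these is 10.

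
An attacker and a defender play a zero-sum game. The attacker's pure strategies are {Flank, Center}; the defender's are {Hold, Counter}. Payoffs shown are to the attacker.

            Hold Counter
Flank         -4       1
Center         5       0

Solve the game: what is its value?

1/2

Row minima: Flank → -4, Center → 0; maximin = 0.
Column maxima: Hold → 5, Counter → 1; minimax = 1.
0 ≠ 1, so there is no saddle point; optimal play is mixed.
Let the attacker play Flank with probability p. Expected payoff against Hold: (-4)p + 5(1−p) = −9p + 5; against Counter: 1p + 0(1−p) = p.
Setting these equal: −9p + 5 = p ⇒ −10p = -5 ⇒ p = 1/2, and the value is (-9)·(1/2) + 5 = 1/2.
For the defender: with q = P(Hold), equating Flank's and Center's payoffs gives −5q + 1 = 5q ⇒ q = 1/10.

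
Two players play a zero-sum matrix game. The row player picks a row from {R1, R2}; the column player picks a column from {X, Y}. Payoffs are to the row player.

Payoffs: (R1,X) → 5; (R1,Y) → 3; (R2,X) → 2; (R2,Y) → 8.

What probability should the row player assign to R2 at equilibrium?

Row minima: R1 → 3, R2 → 2; maximin = 3.
Column maxima: X → 5, Y → 8; minimax = 5.
3 ≠ 5, so there is no saddle point; optimal play is mixed.
Let the row player play R1 with probability p. Expected payoff against X: 5p + 2(1−p) = 3p + 2; against Y: 3p + 8(1−p) = −5p + 8.
Setting these equal: 3p + 2 = −5p + 8 ⇒ 8p = 6 ⇒ p = 3/4, and the value is (3)·(3/4) + 2 = 17/4.
For the column player: with q = P(X), equating R1's and R2's payoffs gives 2q + 3 = −6q + 8 ⇒ q = 5/8.

1/4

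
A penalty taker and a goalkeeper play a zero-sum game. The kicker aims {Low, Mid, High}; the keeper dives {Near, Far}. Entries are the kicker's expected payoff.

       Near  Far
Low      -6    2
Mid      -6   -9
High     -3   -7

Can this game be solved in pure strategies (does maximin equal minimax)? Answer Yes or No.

Row minima: Low → -6, Mid → -9, High → -7; maximin = -6.
Column maxima: Near → -3, Far → 2; minimax = -3.
-6 ≠ -3, so no pure-strategy equilibrium exists.

No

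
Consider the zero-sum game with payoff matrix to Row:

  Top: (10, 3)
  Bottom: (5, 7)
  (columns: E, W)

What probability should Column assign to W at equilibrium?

5/9

Row minima: Top → 3, Bottom → 5; maximin = 5.
Column maxima: E → 10, W → 7; minimax = 7.
5 ≠ 7, so there is no saddle point; optimal play is mixed.
Let Row play Top with probability p. Expected payoff against E: 10p + 5(1−p) = 5p + 5; against W: 3p + 7(1−p) = −4p + 7.
Setting these equal: 5p + 5 = −4p + 7 ⇒ 9p = 2 ⇒ p = 2/9, and the value is (5)·(2/9) + 5 = 55/9.
For Column: with q = P(E), equating Top's and Bottom's payoffs gives 7q + 3 = −2q + 7 ⇒ q = 4/9.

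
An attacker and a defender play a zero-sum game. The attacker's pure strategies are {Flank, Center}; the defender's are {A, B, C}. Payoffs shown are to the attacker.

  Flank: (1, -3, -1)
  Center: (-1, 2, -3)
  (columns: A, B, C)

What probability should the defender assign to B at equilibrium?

Row minima: Flank → -3, Center → -3; maximin = -3.
Column maxima: A → 1, B → 2, C → -1; minimax = -1.
-3 ≠ -1, so there is no saddle point; optimal play is mixed.
A is strictly dominated by C (it gives the attacker strictly more in every row), so the defender never plays it.
On the remaining 2×2 (Flank, Center vs B, C):
Let the attacker play Flank with probability p. Expected payoff against B: (-3)p + 2(1−p) = −5p + 2; against C: (-1)p + (-3)(1−p) = 2p − 3.
Setting these equal: −5p + 2 = 2p − 3 ⇒ −7p = -5 ⇒ p = 5/7, and the value is (-5)·(5/7) + 2 = -11/7.
For the defender: with q = P(B), equating Flank's and Center's payoffs gives −2q − 1 = 5q − 3 ⇒ q = 2/7.

2/7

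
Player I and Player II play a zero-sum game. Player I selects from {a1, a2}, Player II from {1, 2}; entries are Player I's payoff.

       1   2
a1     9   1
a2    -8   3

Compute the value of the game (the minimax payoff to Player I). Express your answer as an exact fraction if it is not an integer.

35/19

Row minima: a1 → 1, a2 → -8; maximin = 1.
Column maxima: 1 → 9, 2 → 3; minimax = 3.
1 ≠ 3, so there is no saddle point; optimal play is mixed.
Let Player I play a1 with probability p. Expected payoff against 1: 9p + (-8)(1−p) = 17p − 8; against 2: 1p + 3(1−p) = −2p + 3.
Setting these equal: 17p − 8 = −2p + 3 ⇒ 19p = 11 ⇒ p = 11/19, and the value is (17)·(11/19) − 8 = 35/19.
For Player II: with q = P(1), equating a1's and a2's payoffs gives 8q + 1 = −11q + 3 ⇒ q = 2/19.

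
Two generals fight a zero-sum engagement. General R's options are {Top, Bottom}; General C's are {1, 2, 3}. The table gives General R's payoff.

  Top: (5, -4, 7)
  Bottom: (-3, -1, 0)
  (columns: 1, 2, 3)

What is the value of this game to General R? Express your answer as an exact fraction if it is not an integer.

-17/11

Row minima: Top → -4, Bottom → -3; maximin = -3.
Column maxima: 1 → 5, 2 → -1, 3 → 7; minimax = -1.
-3 ≠ -1, so there is no saddle point; optimal play is mixed.
3 is strictly dominated by 1 (it gives General R strictly more in every row), so General C never plays it.
On the remaining 2×2 (Top, Bottom vs 1, 2):
Let General R play Top with probability p. Expected payoff against 1: 5p + (-3)(1−p) = 8p − 3; against 2: (-4)p + (-1)(1−p) = −3p − 1.
Setting these equal: 8p − 3 = −3p − 1 ⇒ 11p = 2 ⇒ p = 2/11, and the value is (8)·(2/11) − 3 = -17/11.
For General C: with q = P(1), equating Top's and Bottom's payoffs gives 9q − 4 = −2q − 1 ⇒ q = 3/11.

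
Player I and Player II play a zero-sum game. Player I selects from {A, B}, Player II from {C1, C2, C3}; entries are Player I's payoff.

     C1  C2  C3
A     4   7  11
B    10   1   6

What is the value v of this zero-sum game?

11/2

Row minima: A → 4, B → 1; maximin = 4.
Column maxima: C1 → 10, C2 → 7, C3 → 11; minimax = 7.
4 ≠ 7, so there is no saddle point; optimal play is mixed.
C3 is strictly dominated by C2 (it gives Player I strictly more in every row), so Player II never plays it.
On the remaining 2×2 (A, B vs C1, C2):
Let Player I play A with probability p. Expected payoff against C1: 4p + 10(1−p) = −6p + 10; against C2: 7p + 1(1−p) = 6p + 1.
Setting these equal: −6p + 10 = 6p + 1 ⇒ −12p = -9 ⇒ p = 3/4, and the value is (-6)·(3/4) + 10 = 11/2.
For Player II: with q = P(C1), equating A's and B's payoffs gives −3q + 7 = 9q + 1 ⇒ q = 1/2.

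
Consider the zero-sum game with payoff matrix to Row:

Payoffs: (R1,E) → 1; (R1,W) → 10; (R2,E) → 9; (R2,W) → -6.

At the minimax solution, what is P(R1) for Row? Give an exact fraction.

Row minima: R1 → 1, R2 → -6; maximin = 1.
Column maxima: E → 9, W → 10; minimax = 9.
1 ≠ 9, so there is no saddle point; optimal play is mixed.
Let Row play R1 with probability p. Expected payoff against E: 1p + 9(1−p) = −8p + 9; against W: 10p + (-6)(1−p) = 16p − 6.
Setting these equal: −8p + 9 = 16p − 6 ⇒ −24p = -15 ⇒ p = 5/8, and the value is (-8)·(5/8) + 9 = 4.
For Column: with q = P(E), equating R1's and R2's payoffs gives −9q + 10 = 15q − 6 ⇒ q = 2/3.

5/8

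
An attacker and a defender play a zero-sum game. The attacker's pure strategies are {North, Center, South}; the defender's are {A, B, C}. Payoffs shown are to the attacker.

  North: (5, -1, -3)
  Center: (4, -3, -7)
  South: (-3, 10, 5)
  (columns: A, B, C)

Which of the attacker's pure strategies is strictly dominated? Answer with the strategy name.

Center

North gives a strictly higher payoff than Center against every column: 5 > 4, -1 > -3, -3 > -7.
So Center is strictly dominated and the attacker never plays it.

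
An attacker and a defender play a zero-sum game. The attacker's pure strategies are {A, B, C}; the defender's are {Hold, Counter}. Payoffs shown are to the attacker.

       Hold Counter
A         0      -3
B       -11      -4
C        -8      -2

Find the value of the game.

Row minima: A → -3, B → -11, C → -8; maximin = -3.
Column maxima: Hold → 0, Counter → -2; minimax = -2.
-3 ≠ -2, so there is no saddle point; optimal play is mixed.
B is strictly dominated by A, so the attacker never plays it.
On the remaining 2×2 (A, C vs Hold, Counter):
Let the attacker play A with probability p. Expected payoff against Hold: 0p + (-8)(1−p) = 8p − 8; against Counter: (-3)p + (-2)(1−p) = −p − 2.
Setting these equal: 8p − 8 = −p − 2 ⇒ 9p = 6 ⇒ p = 2/3, and the value is (8)·(2/3) − 8 = -8/3.
For the defender: with q = P(Hold), equating A's and C's payoffs gives 3q − 3 = −6q − 2 ⇒ q = 1/9.

-8/3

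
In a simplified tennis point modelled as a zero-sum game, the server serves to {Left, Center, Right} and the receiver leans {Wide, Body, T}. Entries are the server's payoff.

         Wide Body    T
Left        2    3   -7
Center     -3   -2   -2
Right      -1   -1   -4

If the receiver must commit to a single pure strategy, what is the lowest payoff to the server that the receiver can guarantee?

Column maxima: Wide → 2, Body → 3, T → -2.
The smallest of these is -2.

-2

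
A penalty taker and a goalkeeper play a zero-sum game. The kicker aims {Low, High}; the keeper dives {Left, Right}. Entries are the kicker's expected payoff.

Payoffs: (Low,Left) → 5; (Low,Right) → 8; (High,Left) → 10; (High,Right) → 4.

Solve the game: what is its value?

20/3

Row minima: Low → 5, High → 4; maximin = 5.
Column maxima: Left → 10, Right → 8; minimax = 8.
5 ≠ 8, so there is no saddle point; optimal play is mixed.
Let the kicker play Low with probability p. Expected payoff against Left: 5p + 10(1−p) = −5p + 10; against Right: 8p + 4(1−p) = 4p + 4.
Setting these equal: −5p + 10 = 4p + 4 ⇒ −9p = -6 ⇒ p = 2/3, and the value is (-5)·(2/3) + 10 = 20/3.
For the keeper: with q = P(Left), equating Low's and High's payoffs gives −3q + 8 = 6q + 4 ⇒ q = 4/9.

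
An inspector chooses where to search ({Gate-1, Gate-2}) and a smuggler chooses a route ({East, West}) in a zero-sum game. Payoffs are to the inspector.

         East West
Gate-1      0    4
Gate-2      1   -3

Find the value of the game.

Row minima: Gate-1 → 0, Gate-2 → -3; maximin = 0.
Column maxima: East → 1, West → 4; minimax = 1.
0 ≠ 1, so there is no saddle point; optimal play is mixed.
Let the inspector play Gate-1 with probability p. Expected payoff against East: 0p + 1(1−p) = −p + 1; against West: 4p + (-3)(1−p) = 7p − 3.
Setting these equal: −p + 1 = 7p − 3 ⇒ −8p = -4 ⇒ p = 1/2, and the value is (-1)·(1/2) + 1 = 1/2.
For the smuggler: with q = P(East), equating Gate-1's and Gate-2's payoffs gives −4q + 4 = 4q − 3 ⇒ q = 7/8.

1/2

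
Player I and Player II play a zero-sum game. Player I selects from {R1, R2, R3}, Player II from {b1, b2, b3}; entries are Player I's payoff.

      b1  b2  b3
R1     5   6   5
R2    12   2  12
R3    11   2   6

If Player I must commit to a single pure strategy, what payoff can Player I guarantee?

5

Row minima: R1 → 5, R2 → 2, R3 → 2.
The best of these is 5.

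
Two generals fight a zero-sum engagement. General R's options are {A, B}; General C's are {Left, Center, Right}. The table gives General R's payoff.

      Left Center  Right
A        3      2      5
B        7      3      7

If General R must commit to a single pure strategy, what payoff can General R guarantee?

3

Row minima: A → 2, B → 3.
The best of these is 3.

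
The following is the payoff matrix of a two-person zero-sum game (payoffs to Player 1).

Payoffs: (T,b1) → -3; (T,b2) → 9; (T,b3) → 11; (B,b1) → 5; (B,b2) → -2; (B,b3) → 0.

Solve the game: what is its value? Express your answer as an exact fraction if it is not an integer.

39/19

Row minima: T → -3, B → -2; maximin = -2.
Column maxima: b1 → 5, b2 → 9, b3 → 11; minimax = 5.
-2 ≠ 5, so there is no saddle point; optimal play is mixed.
b3 is strictly dominated by b2 (it gives Player 1 strictly more in every row), so Player 2 never plays it.
On the remaining 2×2 (T, B vs b1, b2):
Let Player 1 play T with probability p. Expected payoff against b1: (-3)p + 5(1−p) = −8p + 5; against b2: 9p + (-2)(1−p) = 11p − 2.
Setting these equal: −8p + 5 = 11p − 2 ⇒ −19p = -7 ⇒ p = 7/19, and the value is (-8)·(7/19) + 5 = 39/19.
For Player 2: with q = P(b1), equating T's and B's payoffs gives −12q + 9 = 7q − 2 ⇒ q = 11/19.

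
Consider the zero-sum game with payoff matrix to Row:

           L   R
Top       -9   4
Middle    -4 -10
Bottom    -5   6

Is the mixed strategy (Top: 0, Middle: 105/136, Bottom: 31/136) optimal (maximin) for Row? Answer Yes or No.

Against L this mix gives (105/136)·(-4) + (31/136)·(-5) = -575/136.
Against R this mix gives (105/136)·(-10) + (31/136)·6 = -108/17.
Column will play R, holding Row to -108/17. Shifting weight toward the row that does better against R would raise this floor (the equalizing mix achieves -74/17 against both R and L), so the proposed strategy is not optimal.

No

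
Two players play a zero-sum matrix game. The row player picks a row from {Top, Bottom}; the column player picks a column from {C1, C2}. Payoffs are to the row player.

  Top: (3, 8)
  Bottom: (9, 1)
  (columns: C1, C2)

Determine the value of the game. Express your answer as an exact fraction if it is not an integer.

Row minima: Top → 3, Bottom → 1; maximin = 3.
Column maxima: C1 → 9, C2 → 8; minimax = 8.
3 ≠ 8, so there is no saddle point; optimal play is mixed.
Let the row player play Top with probability p. Expected payoff against C1: 3p + 9(1−p) = −6p + 9; against C2: 8p + 1(1−p) = 7p + 1.
Setting these equal: −6p + 9 = 7p + 1 ⇒ −13p = -8 ⇒ p = 8/13, and the value is (-6)·(8/13) + 9 = 69/13.
For the column player: with q = P(C1), equating Top's and Bottom's payoffs gives −5q + 8 = 8q + 1 ⇒ q = 7/13.

69/13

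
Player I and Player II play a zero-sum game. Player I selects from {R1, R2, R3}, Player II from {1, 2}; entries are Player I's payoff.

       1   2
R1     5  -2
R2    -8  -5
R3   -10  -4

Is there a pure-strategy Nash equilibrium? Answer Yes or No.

Yes

Row minima: R1 → -2, R2 → -8, R3 → -10; maximin = -2.
Column maxima: 1 → 5, 2 → -2; minimax = -2.
maximin = minimax = -2, so a saddle point exists.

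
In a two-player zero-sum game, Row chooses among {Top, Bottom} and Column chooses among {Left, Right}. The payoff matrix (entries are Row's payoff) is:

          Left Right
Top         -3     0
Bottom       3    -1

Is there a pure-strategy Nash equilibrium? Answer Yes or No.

Row minima: Top → -3, Bottom → -1; maximin = -1.
Column maxima: Left → 3, Right → 0; minimax = 0.
-1 ≠ 0, so no pure-strategy equilibrium exists.

No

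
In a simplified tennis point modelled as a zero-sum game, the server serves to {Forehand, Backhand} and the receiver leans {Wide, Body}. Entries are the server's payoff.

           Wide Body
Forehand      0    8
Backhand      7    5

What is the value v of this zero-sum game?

Row minima: Forehand → 0, Backhand → 5; maximin = 5.
Column maxima: Wide → 7, Body → 8; minimax = 7.
5 ≠ 7, so there is no saddle point; optimal play is mixed.
Let the server play Forehand with probability p. Expected payoff against Wide: 0p + 7(1−p) = −7p + 7; against Body: 8p + 5(1−p) = 3p + 5.
Setting these equal: −7p + 7 = 3p + 5 ⇒ −10p = -2 ⇒ p = 1/5, and the value is (-7)·(1/5) + 7 = 28/5.
For the receiver: with q = P(Wide), equating Forehand's and Backhand's payoffs gives −8q + 8 = 2q + 5 ⇒ q = 3/10.

28/5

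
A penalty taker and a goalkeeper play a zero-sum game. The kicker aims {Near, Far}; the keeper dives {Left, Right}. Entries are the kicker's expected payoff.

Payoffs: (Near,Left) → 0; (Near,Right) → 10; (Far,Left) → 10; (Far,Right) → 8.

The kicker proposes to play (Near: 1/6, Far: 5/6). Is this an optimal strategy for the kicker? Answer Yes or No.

Against Left this mix gives (1/6)·0 + (5/6)·10 = 25/3.
Against Right this mix gives (1/6)·10 + (5/6)·8 = 25/3.
All of the keeper's active replies (Left, Right) yield 25/3, and no column does worse for the kicker. The mix makes the keeper indifferent and guarantees 25/3, so it is optimal.

Yes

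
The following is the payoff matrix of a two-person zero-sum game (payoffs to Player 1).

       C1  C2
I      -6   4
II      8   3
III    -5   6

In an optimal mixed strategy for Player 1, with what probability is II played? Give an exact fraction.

Row minima: I → -6, II → 3, III → -5; maximin = 3.
Column maxima: C1 → 8, C2 → 6; minimax = 6.
3 ≠ 6, so there is no saddle point; optimal play is mixed.
I is strictly dominated by III, so Player 1 never plays it.
On the remaining 2×2 (II, III vs C1, C2):
Let Player 1 play II with probability p. Expected payoff against C1: 8p + (-5)(1−p) = 13p − 5; against C2: 3p + 6(1−p) = −3p + 6.
Setting these equal: 13p − 5 = −3p + 6 ⇒ 16p = 11 ⇒ p = 11/16, and the value is (13)·(11/16) − 5 = 63/16.
For Player 2: with q = P(C1), equating II's and III's payoffs gives 5q + 3 = −11q + 6 ⇒ q = 3/16.

11/16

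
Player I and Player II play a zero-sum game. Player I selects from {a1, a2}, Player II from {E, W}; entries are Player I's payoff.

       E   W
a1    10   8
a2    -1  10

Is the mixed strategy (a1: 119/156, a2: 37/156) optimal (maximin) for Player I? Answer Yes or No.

No

Against E this mix gives (119/156)·10 + (37/156)·(-1) = 1153/156.
Against W this mix gives (119/156)·8 + (37/156)·10 = 661/78.
Player II will play E, holding Player I to 1153/156. Shifting weight toward the row that does better against E would raise this floor (the equalizing mix achieves 108/13 against both E and W), so the proposed strategy is not optimal.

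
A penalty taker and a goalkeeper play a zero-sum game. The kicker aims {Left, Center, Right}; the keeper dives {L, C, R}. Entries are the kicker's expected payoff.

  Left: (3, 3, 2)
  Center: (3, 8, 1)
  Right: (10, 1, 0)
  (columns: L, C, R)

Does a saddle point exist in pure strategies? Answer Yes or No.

Row minima: Left → 2, Center → 1, Right → 0; maximin = 2.
Column maxima: L → 10, C → 8, R → 2; minimax = 2.
maximin = minimax = 2, so a saddle point exists.

Yes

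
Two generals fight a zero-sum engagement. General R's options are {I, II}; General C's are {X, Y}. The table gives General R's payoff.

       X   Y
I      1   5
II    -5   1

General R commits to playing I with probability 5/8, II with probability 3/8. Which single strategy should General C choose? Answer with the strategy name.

If General C plays X, General R's expected payoff is (5/8)·1 + (3/8)·(-5) = -5/4.
If General C plays Y, General R's expected payoff is (5/8)·5 + (3/8)·1 = 7/2.
General C minimizes General R's payoff; the smallest is -5/4, so the best response is X.

X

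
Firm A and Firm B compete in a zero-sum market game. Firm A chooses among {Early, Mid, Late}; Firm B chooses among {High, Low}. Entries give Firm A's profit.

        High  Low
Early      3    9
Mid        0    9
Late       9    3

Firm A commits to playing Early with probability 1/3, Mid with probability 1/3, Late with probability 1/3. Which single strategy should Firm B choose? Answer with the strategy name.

If Firm B plays High, Firm A's expected payoff is (1/3)·3 + (1/3)·0 + (1/3)·9 = 4.
If Firm B plays Low, Firm A's expected payoff is (1/3)·9 + (1/3)·9 + (1/3)·3 = 7.
Firm B minimizes Firm A's payoff; the smallest is 4, so the best response is High.

High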